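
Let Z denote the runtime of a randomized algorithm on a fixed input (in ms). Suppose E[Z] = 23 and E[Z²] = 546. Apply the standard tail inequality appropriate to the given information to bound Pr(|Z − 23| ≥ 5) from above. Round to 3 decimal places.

0.680

The first two moments determine the variance, so Chebyshev's inequality is the sharpest standard bound available.
Var(Z) = E[Z²] − (E[Z])² = 546 − 529 = 17.
Chebyshev's inequality: Pr(|Z − μ| ≥ t) ≤ Var(Z)/t² = 17/25 = 0.6800.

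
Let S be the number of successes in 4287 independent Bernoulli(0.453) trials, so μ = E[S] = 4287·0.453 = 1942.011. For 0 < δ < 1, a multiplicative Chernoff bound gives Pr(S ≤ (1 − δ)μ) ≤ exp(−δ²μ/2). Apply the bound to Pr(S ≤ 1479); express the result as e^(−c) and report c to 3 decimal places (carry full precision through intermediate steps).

Write 1479 = (1 − δ)μ, so δ = 1 − 1479/1942.011 = 0.2384183…
Then the exponent is δ²μ/2 = (μ − 1479)²/(2μ) = 55.195152.

55.195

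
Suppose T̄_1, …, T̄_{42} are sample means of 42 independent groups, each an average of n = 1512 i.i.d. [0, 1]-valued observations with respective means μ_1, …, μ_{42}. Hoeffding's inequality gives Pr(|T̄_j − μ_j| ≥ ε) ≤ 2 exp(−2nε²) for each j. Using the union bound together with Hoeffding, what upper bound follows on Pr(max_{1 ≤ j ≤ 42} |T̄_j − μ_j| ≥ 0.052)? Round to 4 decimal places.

0.0236

Per-experiment Hoeffding bound: 2·exp(−2·1512·0.052²) = 2·exp(−8.17690) = 0.00056215.
Union bound over 42 events: 42·0.00056215 = 0.02361.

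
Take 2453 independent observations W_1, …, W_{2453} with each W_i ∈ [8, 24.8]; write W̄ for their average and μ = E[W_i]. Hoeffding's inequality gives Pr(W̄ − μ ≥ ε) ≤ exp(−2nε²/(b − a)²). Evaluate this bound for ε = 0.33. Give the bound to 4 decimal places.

Exponent: 2nε²/(b − a)² = 2·2453·0.33² / 16.8² = 1.89294.
Bound = exp(−1.89294) = 0.15063.

0.1506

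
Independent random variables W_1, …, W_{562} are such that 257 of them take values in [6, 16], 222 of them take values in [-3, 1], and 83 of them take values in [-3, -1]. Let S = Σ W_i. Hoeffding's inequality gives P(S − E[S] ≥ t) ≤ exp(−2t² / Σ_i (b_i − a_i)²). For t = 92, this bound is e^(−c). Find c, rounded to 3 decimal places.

0.572

Σ(b_i − a_i)² = 257·10² + 222·4² + 83·2² = 29584.
c = 2t² / 29584 = 2·92² / 29584 = 0.5722.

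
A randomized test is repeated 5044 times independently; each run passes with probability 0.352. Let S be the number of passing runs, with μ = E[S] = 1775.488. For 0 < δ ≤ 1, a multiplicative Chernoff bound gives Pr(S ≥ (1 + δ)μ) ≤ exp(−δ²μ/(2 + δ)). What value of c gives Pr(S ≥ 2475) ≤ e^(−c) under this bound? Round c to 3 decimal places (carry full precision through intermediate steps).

115.120

Write 2475 = (1 + δ)μ, so δ = 2475/1775.488 − 1 = 0.393983…
Then the exponent is δ²μ/(2 + δ) = (2475 − μ)² / (μ·(2 + δ)) = 115.120202.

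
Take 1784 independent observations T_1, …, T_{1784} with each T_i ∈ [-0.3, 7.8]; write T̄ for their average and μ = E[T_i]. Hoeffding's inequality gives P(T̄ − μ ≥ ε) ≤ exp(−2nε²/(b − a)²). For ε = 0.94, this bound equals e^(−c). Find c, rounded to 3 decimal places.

48.052

c = 2nε²/(b − a)² = 2·1784·0.94² / 8.1² = 48.0519.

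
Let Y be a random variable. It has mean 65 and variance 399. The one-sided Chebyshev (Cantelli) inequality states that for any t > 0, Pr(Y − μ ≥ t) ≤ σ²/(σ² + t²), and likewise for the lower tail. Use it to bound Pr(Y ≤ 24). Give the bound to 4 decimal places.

0.1918

Here σ² = 399 and t = 41, so σ² + t² = 2080.
Cantelli's bound: 399/2080 = 0.1918.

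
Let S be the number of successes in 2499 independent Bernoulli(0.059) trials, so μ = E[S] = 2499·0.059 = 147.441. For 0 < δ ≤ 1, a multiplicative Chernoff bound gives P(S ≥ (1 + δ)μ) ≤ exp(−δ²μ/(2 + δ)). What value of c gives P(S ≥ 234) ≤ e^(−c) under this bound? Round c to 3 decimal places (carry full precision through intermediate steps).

Write 234 = (1 + δ)μ, so δ = 234/147.441 − 1 = 0.5870755…
Then the exponent is δ²μ/(2 + δ) = (234 − μ)² / (μ·(2 + δ)) = 19.642515.

19.643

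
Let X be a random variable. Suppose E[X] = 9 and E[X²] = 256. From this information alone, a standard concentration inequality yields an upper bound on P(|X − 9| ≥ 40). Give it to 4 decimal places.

0.1094

The first two moments determine the variance, so Chebyshev's inequality is the sharpest standard bound available.
Var(X) = E[X²] − (E[X])² = 256 − 81 = 175.
Chebyshev's inequality: P(|X − μ| ≥ t) ≤ Var(X)/t² = 175/1600 = 0.1094.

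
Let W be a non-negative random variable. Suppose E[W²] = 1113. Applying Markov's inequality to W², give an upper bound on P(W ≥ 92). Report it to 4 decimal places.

Since W ≥ 0, the event {W ≥ 92} is the same as {W² ≥ 8464}.
Markov's inequality applied to W² gives P(W² ≥ 8464) ≤ E[W²]/8464 = 1113/8464 = 0.1315.

0.1315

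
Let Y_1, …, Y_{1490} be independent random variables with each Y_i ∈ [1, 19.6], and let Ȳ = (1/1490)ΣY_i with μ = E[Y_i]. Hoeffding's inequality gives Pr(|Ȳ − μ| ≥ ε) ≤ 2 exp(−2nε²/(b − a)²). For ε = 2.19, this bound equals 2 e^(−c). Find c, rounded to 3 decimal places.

41.312

c = 2nε²/(b − a)² = 2·1490·2.19² / 18.6² = 41.3122.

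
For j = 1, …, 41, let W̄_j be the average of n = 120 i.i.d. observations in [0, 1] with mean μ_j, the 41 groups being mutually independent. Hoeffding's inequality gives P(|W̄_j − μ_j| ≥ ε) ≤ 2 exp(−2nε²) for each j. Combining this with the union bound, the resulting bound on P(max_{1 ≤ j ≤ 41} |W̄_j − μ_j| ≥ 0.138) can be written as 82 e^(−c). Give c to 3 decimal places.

4.571

Union bound over the 41 events: P(max_{1 ≤ j ≤ 41} |W̄_j − μ_j| ≥ 0.138) ≤ 41·2·exp(−2nε²) = 82 exp(−2·120·0.138²).
So c = 2·120·0.138² = 4.5706.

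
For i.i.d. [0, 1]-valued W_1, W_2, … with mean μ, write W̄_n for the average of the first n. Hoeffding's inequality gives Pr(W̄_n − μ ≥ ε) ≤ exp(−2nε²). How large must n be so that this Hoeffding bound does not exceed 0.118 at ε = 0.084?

152

Require exp(−2nε²) ≤ 0.118, i.e. 2nε² ≥ ln(1/0.118) = 2.137071.
So n ≥ 2.137071 / (2·0.084²) = 151.436.
The smallest integer n is 152.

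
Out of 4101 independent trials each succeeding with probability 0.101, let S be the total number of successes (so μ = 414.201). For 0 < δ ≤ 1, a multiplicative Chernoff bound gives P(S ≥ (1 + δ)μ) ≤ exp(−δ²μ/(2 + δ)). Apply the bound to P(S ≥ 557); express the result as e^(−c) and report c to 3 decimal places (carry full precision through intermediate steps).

20.996

Write 557 = (1 + δ)μ, so δ = 557/414.201 − 1 = 0.3447577…
Then the exponent is δ²μ/(2 + δ) = (557 − μ)² / (μ·(2 + δ)) = 20.996225.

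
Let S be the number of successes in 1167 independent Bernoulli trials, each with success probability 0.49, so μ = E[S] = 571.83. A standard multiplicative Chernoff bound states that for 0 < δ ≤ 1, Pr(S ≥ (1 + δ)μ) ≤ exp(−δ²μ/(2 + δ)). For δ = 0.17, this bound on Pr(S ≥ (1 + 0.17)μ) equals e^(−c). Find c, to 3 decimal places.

7.616

c = δ²μ/(2 + δ) = 0.17²·571.83/(2 + 0.17) = 7.6156.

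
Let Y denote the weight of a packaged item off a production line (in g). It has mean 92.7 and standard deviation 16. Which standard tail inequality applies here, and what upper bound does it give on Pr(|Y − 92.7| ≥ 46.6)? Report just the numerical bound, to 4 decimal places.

0.1179

Mean and variance are known, so Chebyshev's inequality applies.
Chebyshev: Pr(|Y − μ| ≥ t) ≤ Var(Y)/t².
Var(Y) = σ² = 16² = 256.
Bound = 256 / 2171.56 = 0.1179.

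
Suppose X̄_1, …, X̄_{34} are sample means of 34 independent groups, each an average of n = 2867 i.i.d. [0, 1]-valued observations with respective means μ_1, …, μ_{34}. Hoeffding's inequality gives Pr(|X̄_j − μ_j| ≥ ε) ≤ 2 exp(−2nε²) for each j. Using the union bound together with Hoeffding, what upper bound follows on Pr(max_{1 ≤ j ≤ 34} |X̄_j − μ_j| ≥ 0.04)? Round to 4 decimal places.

0.0070

Per-experiment Hoeffding bound: 2·exp(−2·2867·0.04²) = 2·exp(−9.17440) = 0.00020732.
Union bound over 34 events: 34·0.00020732 = 0.00705.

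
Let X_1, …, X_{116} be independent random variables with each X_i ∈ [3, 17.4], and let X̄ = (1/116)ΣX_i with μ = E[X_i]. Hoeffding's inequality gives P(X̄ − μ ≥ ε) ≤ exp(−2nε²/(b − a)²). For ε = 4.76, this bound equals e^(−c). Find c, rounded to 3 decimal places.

25.350

c = 2nε²/(b − a)² = 2·116·4.76² / 14.4² = 25.3499.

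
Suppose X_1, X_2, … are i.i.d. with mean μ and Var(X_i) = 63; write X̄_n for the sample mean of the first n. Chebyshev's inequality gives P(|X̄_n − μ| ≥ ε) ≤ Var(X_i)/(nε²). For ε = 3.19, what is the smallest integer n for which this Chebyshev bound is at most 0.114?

Require 63/(n·3.19²) ≤ 0.114, i.e. n ≥ 63/(0.114·3.19²) = 54.307.
The smallest integer n is 55.

55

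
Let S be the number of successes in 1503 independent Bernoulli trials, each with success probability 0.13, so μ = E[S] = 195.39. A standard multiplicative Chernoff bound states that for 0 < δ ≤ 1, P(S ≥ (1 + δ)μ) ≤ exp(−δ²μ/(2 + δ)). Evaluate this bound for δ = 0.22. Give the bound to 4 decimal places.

0.0141

Exponent = δ²μ/(2 + δ) = 0.22²·195.39/2.22 = 4.2599.
Bound = exp(−4.2599) = 0.01412.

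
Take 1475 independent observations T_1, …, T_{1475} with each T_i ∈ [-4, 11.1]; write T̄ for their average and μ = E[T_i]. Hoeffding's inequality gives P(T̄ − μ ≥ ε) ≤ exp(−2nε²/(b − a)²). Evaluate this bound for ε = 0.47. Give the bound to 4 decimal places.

0.0574

Exponent: 2nε²/(b − a)² = 2·1475·0.47² / 15.1² = 2.85801.
Bound = exp(−2.85801) = 0.05738.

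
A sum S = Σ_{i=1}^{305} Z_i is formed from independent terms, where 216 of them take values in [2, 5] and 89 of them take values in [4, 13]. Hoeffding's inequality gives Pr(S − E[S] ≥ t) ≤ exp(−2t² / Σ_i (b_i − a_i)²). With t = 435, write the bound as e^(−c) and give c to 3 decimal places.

41.347

Σ(b_i − a_i)² = 216·3² + 89·9² = 9153.
c = 2t² / 9153 = 2·435² / 9153 = 41.3471.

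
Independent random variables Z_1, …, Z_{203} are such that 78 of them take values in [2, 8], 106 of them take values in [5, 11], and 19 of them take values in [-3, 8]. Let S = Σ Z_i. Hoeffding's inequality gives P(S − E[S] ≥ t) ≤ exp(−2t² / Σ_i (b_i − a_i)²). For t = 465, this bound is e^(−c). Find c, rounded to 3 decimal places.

48.465

Σ(b_i − a_i)² = 78·6² + 106·6² + 19·11² = 8923.
c = 2t² / 8923 = 2·465² / 8923 = 48.4646.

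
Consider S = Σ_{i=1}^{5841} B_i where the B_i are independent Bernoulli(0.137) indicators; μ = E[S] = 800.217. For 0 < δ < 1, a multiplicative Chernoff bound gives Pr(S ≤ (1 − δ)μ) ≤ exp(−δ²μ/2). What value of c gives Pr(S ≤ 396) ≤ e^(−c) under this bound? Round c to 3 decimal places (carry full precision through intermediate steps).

102.092

Write 396 = (1 − δ)μ, so δ = 1 − 396/800.217 = 0.5051342…
Then the exponent is δ²μ/2 = (μ − 396)²/(2μ) = 102.091922.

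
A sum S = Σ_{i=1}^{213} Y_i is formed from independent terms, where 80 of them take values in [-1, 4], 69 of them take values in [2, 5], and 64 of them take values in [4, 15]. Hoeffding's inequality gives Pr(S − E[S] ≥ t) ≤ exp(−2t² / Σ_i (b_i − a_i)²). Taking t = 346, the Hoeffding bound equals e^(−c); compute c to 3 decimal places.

23.100

Σ(b_i − a_i)² = 80·5² + 69·3² + 64·11² = 10365.
c = 2t² / 10365 = 2·346² / 10365 = 23.1000.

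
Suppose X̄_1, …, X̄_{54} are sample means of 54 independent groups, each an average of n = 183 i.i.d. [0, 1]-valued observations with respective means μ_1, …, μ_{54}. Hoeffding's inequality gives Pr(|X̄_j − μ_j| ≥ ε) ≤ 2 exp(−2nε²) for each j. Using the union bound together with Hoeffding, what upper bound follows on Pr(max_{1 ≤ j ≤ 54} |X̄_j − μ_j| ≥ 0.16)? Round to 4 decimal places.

0.0092

Per-experiment Hoeffding bound: 2·exp(−2·183·0.16²) = 2·exp(−9.36960) = 0.00017055.
Union bound over 54 events: 54·0.00017055 = 0.00921.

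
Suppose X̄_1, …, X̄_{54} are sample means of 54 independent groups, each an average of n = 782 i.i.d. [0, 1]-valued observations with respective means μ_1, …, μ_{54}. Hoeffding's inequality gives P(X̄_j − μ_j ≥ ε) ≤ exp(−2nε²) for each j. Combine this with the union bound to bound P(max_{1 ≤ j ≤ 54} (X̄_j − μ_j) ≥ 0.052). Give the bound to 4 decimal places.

0.7866

Per-experiment Hoeffding bound: exp(−2·782·0.052²) = exp(−4.22906) = 0.014566.
Union bound over 54 events: 54·0.014566 = 0.78657.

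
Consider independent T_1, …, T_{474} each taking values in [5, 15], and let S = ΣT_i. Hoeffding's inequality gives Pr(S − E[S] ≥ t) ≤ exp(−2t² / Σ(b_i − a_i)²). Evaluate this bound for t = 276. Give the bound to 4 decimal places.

0.0402

Σ(b_i − a_i)² = 474·(10)² = 47400.
Exponent = 2·276²/47400 = 3.2142.
Bound = exp(−3.2142) = 0.04019.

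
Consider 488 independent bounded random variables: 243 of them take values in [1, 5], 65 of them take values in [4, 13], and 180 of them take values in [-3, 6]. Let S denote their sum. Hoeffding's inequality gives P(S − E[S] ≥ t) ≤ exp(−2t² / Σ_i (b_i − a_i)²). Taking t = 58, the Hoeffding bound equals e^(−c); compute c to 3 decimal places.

0.283

Σ(b_i − a_i)² = 243·4² + 65·9² + 180·9² = 23733.
c = 2t² / 23733 = 2·58² / 23733 = 0.2835.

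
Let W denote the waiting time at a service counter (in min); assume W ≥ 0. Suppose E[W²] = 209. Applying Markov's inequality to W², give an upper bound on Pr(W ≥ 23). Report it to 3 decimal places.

Since W ≥ 0, the event {W ≥ 23} is the same as {W² ≥ 529}.
Markov's inequality applied to W² gives Pr(W² ≥ 529) ≤ E[W²]/529 = 209/529 = 0.3951.

0.395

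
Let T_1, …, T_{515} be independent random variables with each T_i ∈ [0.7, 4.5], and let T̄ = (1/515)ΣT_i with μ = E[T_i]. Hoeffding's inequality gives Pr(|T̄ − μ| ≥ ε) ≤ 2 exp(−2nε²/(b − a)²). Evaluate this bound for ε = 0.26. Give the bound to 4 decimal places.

Exponent: 2nε²/(b − a)² = 2·515·0.26² / 3.8² = 4.82188.
Bound = 2·exp(−4.82188) = 0.01610.

0.0161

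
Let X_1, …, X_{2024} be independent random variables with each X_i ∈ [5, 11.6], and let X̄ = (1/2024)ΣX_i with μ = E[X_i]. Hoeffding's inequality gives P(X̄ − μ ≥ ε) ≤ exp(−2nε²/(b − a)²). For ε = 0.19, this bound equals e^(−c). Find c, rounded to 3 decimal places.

c = 2nε²/(b − a)² = 2·2024·0.19² / 6.6² = 3.3547.

3.355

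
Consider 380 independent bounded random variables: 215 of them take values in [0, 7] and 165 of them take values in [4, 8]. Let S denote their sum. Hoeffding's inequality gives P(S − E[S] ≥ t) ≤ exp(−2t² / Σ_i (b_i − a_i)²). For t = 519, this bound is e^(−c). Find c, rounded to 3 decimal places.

40.890

Σ(b_i − a_i)² = 215·7² + 165·4² = 13175.
c = 2t² / 13175 = 2·519² / 13175 = 40.8897.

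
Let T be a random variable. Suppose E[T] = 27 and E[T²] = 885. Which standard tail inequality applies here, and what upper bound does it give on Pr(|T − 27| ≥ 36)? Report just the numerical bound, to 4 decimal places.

The first two moments determine the variance, so Chebyshev's inequality is the sharpest standard bound available.
Var(T) = E[T²] − (E[T])² = 885 − 729 = 156.
Chebyshev's inequality: Pr(|T − μ| ≥ t) ≤ Var(T)/t² = 156/1296 = 0.1204.

0.1204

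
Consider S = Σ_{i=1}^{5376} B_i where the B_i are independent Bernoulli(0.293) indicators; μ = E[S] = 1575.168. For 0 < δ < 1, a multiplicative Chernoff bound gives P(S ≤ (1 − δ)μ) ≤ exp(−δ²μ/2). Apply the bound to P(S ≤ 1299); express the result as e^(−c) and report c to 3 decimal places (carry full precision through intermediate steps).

24.210

Write 1299 = (1 − δ)μ, so δ = 1 − 1299/1575.168 = 0.1753261…
Then the exponent is δ²μ/2 = (μ − 1299)²/(2μ) = 24.209724.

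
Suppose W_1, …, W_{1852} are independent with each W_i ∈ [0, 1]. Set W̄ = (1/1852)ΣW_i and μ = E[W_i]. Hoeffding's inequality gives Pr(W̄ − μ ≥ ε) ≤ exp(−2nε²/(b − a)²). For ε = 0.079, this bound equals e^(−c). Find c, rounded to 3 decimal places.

23.117

c = 2nε²/(b − a)² = 2·1852·0.079² / 1² = 23.1167.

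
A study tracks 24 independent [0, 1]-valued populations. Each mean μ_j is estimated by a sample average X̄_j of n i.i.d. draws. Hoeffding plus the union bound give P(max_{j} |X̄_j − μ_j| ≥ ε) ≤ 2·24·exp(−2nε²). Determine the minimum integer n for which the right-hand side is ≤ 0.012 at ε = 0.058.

Need 2·24·exp(−2nε²) ≤ 0.012, i.e. exp(−2nε²) ≤ 0.012/48.
So 2nε² ≥ ln(48/0.012) = 8.294050.
Hence n ≥ 8.294050/(2·0.058²) = 1232.766.
The smallest integer n is 1233.

1233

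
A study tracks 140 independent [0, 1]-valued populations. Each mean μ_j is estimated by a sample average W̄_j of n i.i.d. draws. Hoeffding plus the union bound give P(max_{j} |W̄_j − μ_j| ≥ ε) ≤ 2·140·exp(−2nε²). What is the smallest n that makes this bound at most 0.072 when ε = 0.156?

Need 2·140·exp(−2nε²) ≤ 0.072, i.e. exp(−2nε²) ≤ 0.072/280.
So 2nε² ≥ ln(280/0.072) = 8.265879.
Hence n ≥ 8.265879/(2·0.156²) = 169.828.
The smallest integer n is 170.

170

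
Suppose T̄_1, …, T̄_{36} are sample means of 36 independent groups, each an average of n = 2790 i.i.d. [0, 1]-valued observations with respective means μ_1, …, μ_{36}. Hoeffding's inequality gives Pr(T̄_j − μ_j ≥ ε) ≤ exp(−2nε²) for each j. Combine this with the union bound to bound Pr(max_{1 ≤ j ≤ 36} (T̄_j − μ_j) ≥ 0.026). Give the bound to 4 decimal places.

0.8281

Per-experiment Hoeffding bound: exp(−2·2790·0.026²) = exp(−3.77208) = 0.023004.
Union bound over 36 events: 36·0.023004 = 0.82815.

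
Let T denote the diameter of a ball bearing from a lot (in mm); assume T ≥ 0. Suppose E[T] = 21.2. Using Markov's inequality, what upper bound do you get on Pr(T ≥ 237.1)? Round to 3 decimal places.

0.089

Markov's inequality: for a non-negative random variable, Pr(T ≥ a) ≤ E[T]/a.
Here E[T] = 21.2 and a = 237.1, so the bound is 21.2/237.1 = 0.0894.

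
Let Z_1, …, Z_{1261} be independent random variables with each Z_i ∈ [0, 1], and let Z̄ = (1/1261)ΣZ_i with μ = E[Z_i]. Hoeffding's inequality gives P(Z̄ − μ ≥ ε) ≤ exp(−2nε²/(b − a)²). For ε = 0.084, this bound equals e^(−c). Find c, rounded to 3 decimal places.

17.795

c = 2nε²/(b − a)² = 2·1261·0.084² / 1² = 17.7952.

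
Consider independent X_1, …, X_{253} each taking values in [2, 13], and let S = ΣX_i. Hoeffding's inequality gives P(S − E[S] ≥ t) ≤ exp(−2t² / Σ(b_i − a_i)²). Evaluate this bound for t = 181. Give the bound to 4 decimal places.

Σ(b_i − a_i)² = 253·(11)² = 30613.
Exponent = 2·181²/30613 = 2.1403.
Bound = exp(−2.1403) = 0.11762.

0.1176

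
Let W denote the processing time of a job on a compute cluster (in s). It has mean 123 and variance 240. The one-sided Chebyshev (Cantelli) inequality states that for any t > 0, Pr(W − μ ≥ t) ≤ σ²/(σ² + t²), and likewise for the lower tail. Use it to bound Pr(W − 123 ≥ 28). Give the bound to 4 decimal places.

Here σ² = 240 and t = 28, so σ² + t² = 1024.
Cantelli's bound: 240/1024 = 0.2344.

0.2344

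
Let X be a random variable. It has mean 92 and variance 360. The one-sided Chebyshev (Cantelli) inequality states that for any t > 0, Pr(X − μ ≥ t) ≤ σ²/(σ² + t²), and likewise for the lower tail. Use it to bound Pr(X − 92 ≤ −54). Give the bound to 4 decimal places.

0.1099

Here σ² = 360 and t = 54, so σ² + t² = 3276.
Cantelli's bound: 360/3276 = 0.1099.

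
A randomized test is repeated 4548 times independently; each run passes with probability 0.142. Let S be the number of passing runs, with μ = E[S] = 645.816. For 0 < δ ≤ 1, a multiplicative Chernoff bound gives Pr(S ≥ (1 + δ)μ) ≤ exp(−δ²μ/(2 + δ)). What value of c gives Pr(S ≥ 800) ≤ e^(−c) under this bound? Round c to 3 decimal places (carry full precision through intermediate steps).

Write 800 = (1 + δ)μ, so δ = 800/645.816 − 1 = 0.2387429…
Then the exponent is δ²μ/(2 + δ) = (800 − μ)² / (μ·(2 + δ)) = 16.442414.

16.442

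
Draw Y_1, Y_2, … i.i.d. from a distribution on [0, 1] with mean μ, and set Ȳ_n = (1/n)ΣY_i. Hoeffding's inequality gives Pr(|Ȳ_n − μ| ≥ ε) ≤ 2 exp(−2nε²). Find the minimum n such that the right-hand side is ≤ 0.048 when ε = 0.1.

187

Require 2·exp(−2nε²) ≤ 0.048, i.e. 2nε² ≥ ln(2/0.048) = 3.729701.
So n ≥ 3.729701 / (2·0.1²) = 186.485.
The smallest integer n is 187.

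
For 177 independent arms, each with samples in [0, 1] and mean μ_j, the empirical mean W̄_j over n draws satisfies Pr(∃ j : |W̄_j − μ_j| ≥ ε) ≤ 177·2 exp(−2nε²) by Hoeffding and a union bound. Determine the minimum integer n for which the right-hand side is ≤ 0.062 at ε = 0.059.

1243

Need 2·177·exp(−2nε²) ≤ 0.062, i.e. exp(−2nε²) ≤ 0.062/354.
So 2nε² ≥ ln(354/0.062) = 8.649918.
Hence n ≥ 8.649918/(2·0.059²) = 1242.447.
The smallest integer n is 1243.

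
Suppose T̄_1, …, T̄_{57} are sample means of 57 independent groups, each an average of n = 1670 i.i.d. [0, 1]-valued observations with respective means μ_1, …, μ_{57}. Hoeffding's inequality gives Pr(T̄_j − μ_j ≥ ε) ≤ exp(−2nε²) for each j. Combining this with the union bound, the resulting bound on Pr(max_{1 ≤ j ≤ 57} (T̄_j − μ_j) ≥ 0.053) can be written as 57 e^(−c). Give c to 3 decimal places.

Union bound over the 57 events: Pr(max_{1 ≤ j ≤ 57} (T̄_j − μ_j) ≥ 0.053) ≤ 57·exp(−2nε²) = 57 exp(−2·1670·0.053²).
So c = 2·1670·0.053² = 9.3821.

9.382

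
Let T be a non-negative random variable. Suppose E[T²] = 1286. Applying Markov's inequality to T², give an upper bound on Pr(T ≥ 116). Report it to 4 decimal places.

0.0956

Since T ≥ 0, the event {T ≥ 116} is the same as {T² ≥ 13456}.
Markov's inequality applied to T² gives Pr(T² ≥ 13456) ≤ E[T²]/13456 = 1286/13456 = 0.0956.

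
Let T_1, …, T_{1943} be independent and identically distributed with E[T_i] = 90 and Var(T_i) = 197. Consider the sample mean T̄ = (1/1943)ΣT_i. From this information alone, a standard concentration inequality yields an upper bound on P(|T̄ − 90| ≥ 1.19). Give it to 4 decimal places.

With mean and variance of each term known, Chebyshev's inequality bounds the deviation of the sum (or sample mean).
Var(T̄) = Var(T_i)/n = 197/1943 = 0.10139.
Chebyshev: P(|T̄ − 90| ≥ 1.19) ≤ Var(T̄)/(1.19)² = 197/(1943·1.19²) = 0.0716.

0.0716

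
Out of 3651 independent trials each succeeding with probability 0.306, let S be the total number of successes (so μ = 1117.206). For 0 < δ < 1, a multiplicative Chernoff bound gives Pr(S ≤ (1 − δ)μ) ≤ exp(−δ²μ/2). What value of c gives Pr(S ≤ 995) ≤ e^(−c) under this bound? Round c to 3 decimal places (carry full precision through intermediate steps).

6.684

Write 995 = (1 − δ)μ, so δ = 1 − 995/1117.206 = 0.1093854…
Then the exponent is δ²μ/2 = (μ − 995)²/(2μ) = 6.683775.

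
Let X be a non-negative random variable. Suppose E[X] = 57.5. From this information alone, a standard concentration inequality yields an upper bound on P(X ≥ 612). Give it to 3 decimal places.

Only the mean of a non-negative variable is known, so Markov's inequality is the applicable tail bound.
Markov's inequality: for a non-negative random variable, P(X ≥ a) ≤ E[X]/a.
Here E[X] = 57.5 and a = 612, so the bound is 57.5/612 = 0.0940.

0.094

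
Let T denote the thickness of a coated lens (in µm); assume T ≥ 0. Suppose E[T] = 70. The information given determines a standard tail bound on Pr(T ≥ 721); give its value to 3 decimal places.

0.097

Only the mean of a non-negative variable is known, so Markov's inequality is the applicable tail bound.
Markov's inequality: for a non-negative random variable, Pr(T ≥ a) ≤ E[T]/a.
Here E[T] = 70 and a = 721, so the bound is 70/721 = 0.0971.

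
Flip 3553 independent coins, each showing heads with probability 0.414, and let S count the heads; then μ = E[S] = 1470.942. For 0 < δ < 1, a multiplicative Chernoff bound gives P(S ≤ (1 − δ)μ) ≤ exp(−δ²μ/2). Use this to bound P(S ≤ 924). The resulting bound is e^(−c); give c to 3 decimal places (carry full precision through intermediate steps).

101.685

Write 924 = (1 − δ)μ, so δ = 1 − 924/1470.942 = 0.3718311…
Then the exponent is δ²μ/2 = (μ − 924)²/(2μ) = 101.685026.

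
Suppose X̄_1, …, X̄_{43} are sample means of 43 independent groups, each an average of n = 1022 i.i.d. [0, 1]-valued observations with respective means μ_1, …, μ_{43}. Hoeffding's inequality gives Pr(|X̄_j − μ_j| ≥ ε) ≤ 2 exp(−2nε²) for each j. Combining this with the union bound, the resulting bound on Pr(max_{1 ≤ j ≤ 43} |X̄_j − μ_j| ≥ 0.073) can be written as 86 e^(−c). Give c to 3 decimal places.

10.892

Union bound over the 43 events: Pr(max_{1 ≤ j ≤ 43} |X̄_j − μ_j| ≥ 0.073) ≤ 43·2·exp(−2nε²) = 86 exp(−2·1022·0.073²).
So c = 2·1022·0.073² = 10.8925.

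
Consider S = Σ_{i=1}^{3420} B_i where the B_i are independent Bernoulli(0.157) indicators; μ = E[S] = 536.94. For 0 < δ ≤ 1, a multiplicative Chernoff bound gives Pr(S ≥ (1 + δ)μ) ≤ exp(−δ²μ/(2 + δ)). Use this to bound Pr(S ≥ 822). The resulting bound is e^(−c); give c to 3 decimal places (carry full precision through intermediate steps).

59.796

Write 822 = (1 + δ)μ, so δ = 822/536.94 − 1 = 0.5308973…
Then the exponent is δ²μ/(2 + δ) = (822 − μ)² / (μ·(2 + δ)) = 59.796020.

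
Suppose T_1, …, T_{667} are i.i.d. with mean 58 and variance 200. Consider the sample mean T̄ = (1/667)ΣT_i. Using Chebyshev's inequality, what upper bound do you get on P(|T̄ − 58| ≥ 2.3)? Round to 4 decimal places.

0.0567

Var(T̄) = Var(T_i)/n = 200/667 = 0.29985.
Chebyshev: P(|T̄ − 58| ≥ 2.3) ≤ Var(T̄)/(2.3)² = 200/(667·2.3²) = 0.0567.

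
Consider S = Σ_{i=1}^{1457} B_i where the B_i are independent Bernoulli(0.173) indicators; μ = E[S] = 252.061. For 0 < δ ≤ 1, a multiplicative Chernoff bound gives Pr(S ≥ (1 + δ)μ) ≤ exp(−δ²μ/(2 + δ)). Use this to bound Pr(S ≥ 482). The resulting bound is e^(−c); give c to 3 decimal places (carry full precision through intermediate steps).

72.027

Write 482 = (1 + δ)μ, so δ = 482/252.061 − 1 = 0.9122355…
Then the exponent is δ²μ/(2 + δ) = (482 − μ)² / (μ·(2 + δ)) = 72.026635.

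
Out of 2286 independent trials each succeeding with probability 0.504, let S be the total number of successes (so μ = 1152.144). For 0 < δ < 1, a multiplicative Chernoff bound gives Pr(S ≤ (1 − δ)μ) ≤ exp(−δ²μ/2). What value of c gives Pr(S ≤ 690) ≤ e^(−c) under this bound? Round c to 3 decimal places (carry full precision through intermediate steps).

Write 690 = (1 − δ)μ, so δ = 1 − 690/1152.144 = 0.4011165…
Then the exponent is δ²μ/2 = (μ − 690)²/(2μ) = 92.686798.

92.687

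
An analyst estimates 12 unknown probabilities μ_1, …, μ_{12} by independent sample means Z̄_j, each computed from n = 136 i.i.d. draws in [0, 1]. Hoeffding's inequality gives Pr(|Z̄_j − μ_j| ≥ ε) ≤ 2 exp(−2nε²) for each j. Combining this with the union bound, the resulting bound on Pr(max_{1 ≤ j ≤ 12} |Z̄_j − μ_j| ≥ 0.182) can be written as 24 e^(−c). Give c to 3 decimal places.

9.010

Union bound over the 12 events: Pr(max_{1 ≤ j ≤ 12} |Z̄_j − μ_j| ≥ 0.182) ≤ 12·2·exp(−2nε²) = 24 exp(−2·136·0.182²).
So c = 2·136·0.182² = 9.0097.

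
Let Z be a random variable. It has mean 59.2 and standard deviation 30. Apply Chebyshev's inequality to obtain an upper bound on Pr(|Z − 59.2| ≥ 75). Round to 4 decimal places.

Chebyshev: Pr(|Z − μ| ≥ t) ≤ Var(Z)/t².
Var(Z) = σ² = 30² = 900.
Bound = 900 / 5625 = 0.1600.

0.1600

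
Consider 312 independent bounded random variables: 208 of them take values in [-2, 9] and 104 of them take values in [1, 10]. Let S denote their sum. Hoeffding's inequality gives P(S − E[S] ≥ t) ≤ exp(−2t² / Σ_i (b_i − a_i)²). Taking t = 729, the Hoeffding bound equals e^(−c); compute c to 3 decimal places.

31.641

Σ(b_i − a_i)² = 208·11² + 104·9² = 33592.
c = 2t² / 33592 = 2·729² / 33592 = 31.6409.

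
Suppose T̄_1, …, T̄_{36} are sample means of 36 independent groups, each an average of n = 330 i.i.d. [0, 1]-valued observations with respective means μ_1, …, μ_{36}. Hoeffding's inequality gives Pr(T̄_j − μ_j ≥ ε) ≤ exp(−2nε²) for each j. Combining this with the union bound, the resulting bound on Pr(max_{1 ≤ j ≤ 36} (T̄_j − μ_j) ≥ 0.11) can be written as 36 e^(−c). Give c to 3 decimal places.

Union bound over the 36 events: Pr(max_{1 ≤ j ≤ 36} (T̄_j − μ_j) ≥ 0.11) ≤ 36·exp(−2nε²) = 36 exp(−2·330·0.11²).
So c = 2·330·0.11² = 7.9860.

7.986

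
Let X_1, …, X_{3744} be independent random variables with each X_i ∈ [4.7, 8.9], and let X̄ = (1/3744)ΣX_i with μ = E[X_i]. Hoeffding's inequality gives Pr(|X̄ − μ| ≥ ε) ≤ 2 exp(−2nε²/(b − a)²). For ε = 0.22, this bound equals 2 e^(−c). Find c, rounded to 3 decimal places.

20.545

c = 2nε²/(b − a)² = 2·3744·0.22² / 4.2² = 20.5453.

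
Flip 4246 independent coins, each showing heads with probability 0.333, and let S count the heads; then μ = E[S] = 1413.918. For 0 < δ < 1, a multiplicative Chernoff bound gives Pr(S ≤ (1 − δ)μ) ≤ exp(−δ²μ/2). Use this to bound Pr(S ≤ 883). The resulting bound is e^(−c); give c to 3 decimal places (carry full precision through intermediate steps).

Write 883 = (1 − δ)μ, so δ = 1 − 883/1413.918 = 0.3754942…
Then the exponent is δ²μ/2 = (μ − 883)²/(2μ) = 99.678313.

99.678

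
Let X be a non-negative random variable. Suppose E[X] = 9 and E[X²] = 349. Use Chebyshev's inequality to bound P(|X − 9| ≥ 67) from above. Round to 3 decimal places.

0.060

Var(X) = E[X²] − (E[X])² = 349 − 81 = 268.
Chebyshev's inequality: P(|X − μ| ≥ t) ≤ Var(X)/t² = 268/4489 = 0.0597.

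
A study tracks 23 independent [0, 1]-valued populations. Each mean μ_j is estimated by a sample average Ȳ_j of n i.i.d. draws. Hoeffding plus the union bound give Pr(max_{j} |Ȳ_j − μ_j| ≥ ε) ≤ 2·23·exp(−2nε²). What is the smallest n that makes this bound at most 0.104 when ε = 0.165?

112

Need 2·23·exp(−2nε²) ≤ 0.104, i.e. exp(−2nε²) ≤ 0.104/46.
So 2nε² ≥ ln(46/0.104) = 6.092006.
Hence n ≥ 6.092006/(2·0.165²) = 111.883.
The smallest integer n is 112.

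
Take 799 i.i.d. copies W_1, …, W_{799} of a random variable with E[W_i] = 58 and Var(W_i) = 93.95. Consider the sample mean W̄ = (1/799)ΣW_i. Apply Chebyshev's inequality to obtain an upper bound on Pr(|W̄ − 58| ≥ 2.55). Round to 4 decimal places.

0.0181

Var(W̄) = Var(W_i)/n = 93.95/799 = 0.11758.
Chebyshev: Pr(|W̄ − 58| ≥ 2.55) ≤ Var(W̄)/(2.55)² = 93.95/(799·2.55²) = 0.0181.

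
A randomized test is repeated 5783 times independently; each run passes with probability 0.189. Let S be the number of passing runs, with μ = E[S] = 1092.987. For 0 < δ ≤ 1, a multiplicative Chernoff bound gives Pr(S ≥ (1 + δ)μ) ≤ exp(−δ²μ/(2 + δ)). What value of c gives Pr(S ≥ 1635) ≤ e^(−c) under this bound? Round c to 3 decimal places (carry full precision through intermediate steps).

Write 1635 = (1 + δ)μ, so δ = 1635/1092.987 − 1 = 0.4959007…
Then the exponent is δ²μ/(2 + δ) = (1635 − μ)² / (μ·(2 + δ)) = 107.690430.

107.690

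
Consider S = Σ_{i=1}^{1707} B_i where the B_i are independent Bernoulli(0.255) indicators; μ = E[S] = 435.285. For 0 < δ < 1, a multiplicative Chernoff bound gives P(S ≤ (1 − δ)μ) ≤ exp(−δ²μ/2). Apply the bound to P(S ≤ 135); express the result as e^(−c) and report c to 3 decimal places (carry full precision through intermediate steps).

103.577

Write 135 = (1 − δ)μ, so δ = 1 − 135/435.285 = 0.6898584…
Then the exponent is δ²μ/2 = (μ − 135)²/(2μ) = 103.577060.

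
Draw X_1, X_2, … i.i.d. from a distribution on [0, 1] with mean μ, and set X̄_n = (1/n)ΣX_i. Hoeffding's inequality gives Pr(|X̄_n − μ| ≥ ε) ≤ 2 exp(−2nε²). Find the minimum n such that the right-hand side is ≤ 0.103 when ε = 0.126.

Require 2·exp(−2nε²) ≤ 0.103, i.e. 2nε² ≥ ln(2/0.103) = 2.966173.
So n ≥ 2.966173 / (2·0.126²) = 93.417.
The smallest integer n is 94.

94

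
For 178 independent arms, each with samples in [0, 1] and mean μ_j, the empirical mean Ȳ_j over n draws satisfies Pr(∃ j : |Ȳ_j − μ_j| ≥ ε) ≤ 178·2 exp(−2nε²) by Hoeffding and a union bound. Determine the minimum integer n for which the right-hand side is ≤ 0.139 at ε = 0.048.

1704

Need 2·178·exp(−2nε²) ≤ 0.139, i.e. exp(−2nε²) ≤ 0.139/356.
So 2nε² ≥ ln(356/0.139) = 7.848212.
Hence n ≥ 7.848212/(2·0.048²) = 1703.171.
The smallest integer n is 1704.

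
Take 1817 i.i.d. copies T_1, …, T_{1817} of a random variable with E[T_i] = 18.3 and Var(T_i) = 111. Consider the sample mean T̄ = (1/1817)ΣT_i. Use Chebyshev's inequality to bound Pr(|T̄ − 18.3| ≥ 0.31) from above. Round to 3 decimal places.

Var(T̄) = Var(T_i)/n = 111/1817 = 0.06109.
Chebyshev: Pr(|T̄ − 18.3| ≥ 0.31) ≤ Var(T̄)/(0.31)² = 111/(1817·0.31²) = 0.6357.

0.636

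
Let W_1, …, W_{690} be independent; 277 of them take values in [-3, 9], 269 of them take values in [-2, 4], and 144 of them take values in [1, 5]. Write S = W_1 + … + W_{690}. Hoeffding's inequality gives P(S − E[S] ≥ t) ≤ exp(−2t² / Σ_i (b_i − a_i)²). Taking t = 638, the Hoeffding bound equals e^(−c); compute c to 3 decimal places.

Σ(b_i − a_i)² = 277·12² + 269·6² + 144·4² = 51876.
c = 2t² / 51876 = 2·638² / 51876 = 15.6930.

15.693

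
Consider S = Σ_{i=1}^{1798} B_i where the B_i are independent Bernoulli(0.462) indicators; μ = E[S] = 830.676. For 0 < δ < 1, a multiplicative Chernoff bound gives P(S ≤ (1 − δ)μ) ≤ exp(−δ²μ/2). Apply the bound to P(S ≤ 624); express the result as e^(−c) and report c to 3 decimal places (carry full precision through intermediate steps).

25.711

Write 624 = (1 − δ)μ, so δ = 1 − 624/830.676 = 0.2488046…
Then the exponent is δ²μ/2 = (μ − 624)²/(2μ) = 25.710969.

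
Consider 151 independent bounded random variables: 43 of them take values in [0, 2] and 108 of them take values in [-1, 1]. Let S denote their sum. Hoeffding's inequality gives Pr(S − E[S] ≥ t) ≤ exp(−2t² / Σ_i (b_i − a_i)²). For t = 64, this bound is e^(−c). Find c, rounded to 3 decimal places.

Σ(b_i − a_i)² = 43·2² + 108·2² = 604.
c = 2t² / 604 = 2·64² / 604 = 13.5629.

13.563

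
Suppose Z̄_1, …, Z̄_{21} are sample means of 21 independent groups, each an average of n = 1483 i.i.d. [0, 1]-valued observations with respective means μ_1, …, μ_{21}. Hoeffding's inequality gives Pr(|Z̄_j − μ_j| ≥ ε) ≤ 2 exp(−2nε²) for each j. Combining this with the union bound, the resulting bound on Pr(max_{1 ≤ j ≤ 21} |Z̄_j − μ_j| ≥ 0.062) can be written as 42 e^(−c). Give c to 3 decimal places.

Union bound over the 21 events: Pr(max_{1 ≤ j ≤ 21} |Z̄_j − μ_j| ≥ 0.062) ≤ 21·2·exp(−2nε²) = 42 exp(−2·1483·0.062²).
So c = 2·1483·0.062² = 11.4013.

11.401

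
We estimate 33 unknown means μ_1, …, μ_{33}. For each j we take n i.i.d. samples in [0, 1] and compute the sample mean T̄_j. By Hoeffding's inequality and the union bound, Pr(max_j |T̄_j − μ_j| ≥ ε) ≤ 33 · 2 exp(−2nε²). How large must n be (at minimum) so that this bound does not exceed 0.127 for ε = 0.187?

90

Need 2·33·exp(−2nε²) ≤ 0.127, i.e. exp(−2nε²) ≤ 0.127/66.
So 2nε² ≥ ln(66/0.127) = 6.253223.
Hence n ≥ 6.253223/(2·0.187²) = 89.411.
The smallest integer n is 90.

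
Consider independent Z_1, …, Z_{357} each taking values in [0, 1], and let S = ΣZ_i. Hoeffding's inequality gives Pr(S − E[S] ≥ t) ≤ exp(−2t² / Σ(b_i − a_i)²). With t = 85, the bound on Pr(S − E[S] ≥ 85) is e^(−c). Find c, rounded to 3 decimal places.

40.476

Σ(b_i − a_i)² = 357·(1)² = 357.
c = 2t²/357 = 2·85²/357 = 40.4762.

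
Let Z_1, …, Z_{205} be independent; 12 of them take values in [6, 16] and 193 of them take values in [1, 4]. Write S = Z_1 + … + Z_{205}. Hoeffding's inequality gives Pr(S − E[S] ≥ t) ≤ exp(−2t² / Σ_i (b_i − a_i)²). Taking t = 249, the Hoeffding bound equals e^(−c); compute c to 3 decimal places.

Σ(b_i − a_i)² = 12·10² + 193·3² = 2937.
c = 2t² / 2937 = 2·249² / 2937 = 42.2206.

42.221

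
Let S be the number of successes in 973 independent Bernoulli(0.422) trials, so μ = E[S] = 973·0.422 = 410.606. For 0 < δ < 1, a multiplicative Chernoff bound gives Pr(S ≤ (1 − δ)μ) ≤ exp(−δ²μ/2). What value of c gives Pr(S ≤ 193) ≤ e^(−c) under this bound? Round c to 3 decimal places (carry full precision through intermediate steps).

Write 193 = (1 − δ)μ, so δ = 1 − 193/410.606 = 0.529963…
Then the exponent is δ²μ/2 = (μ − 193)²/(2μ) = 57.661568.

57.662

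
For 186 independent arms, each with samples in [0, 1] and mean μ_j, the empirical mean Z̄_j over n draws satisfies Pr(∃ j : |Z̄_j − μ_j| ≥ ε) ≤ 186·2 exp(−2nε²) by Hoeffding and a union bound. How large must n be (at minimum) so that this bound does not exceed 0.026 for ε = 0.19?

Need 2·186·exp(−2nε²) ≤ 0.026, i.e. exp(−2nε²) ≤ 0.026/372.
So 2nε² ≥ ln(372/0.026) = 9.568553.
Hence n ≥ 9.568553/(2·0.19²) = 132.528.
The smallest integer n is 133.

133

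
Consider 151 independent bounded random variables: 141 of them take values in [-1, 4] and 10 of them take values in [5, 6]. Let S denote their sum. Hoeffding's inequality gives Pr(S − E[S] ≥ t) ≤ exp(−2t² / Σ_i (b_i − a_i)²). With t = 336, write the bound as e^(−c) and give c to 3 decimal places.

63.873

Σ(b_i − a_i)² = 141·5² + 10·1² = 3535.
c = 2t² / 3535 = 2·336² / 3535 = 63.8733.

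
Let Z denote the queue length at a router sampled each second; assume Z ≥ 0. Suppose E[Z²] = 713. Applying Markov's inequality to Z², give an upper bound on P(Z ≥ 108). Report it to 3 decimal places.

0.061

Since Z ≥ 0, the event {Z ≥ 108} is the same as {Z² ≥ 11664}.
Markov's inequality applied to Z² gives P(Z² ≥ 11664) ≤ E[Z²]/11664 = 713/11664 = 0.0611.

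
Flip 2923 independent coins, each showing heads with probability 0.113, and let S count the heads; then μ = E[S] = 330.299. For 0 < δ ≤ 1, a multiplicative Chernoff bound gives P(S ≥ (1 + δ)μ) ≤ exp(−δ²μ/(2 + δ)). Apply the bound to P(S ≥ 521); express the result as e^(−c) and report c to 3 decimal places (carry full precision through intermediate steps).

42.719

Write 521 = (1 + δ)μ, so δ = 521/330.299 − 1 = 0.5773587…
Then the exponent is δ²μ/(2 + δ) = (521 − μ)² / (μ·(2 + δ)) = 42.719269.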